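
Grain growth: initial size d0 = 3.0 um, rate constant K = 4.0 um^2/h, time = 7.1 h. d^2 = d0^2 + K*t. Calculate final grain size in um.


d^2 = 3.0^2 + 4.0*7.1 = 37.4
d = sqrt(37.4) = 6.12 um

6.12


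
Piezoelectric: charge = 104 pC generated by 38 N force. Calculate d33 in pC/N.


d33 = 104 / 38 = 2.7 pC/N

2.7


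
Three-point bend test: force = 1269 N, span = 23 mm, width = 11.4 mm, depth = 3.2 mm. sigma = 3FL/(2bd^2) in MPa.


sigma = 3*1269*23/(2*11.4*3.2^2) = 375.0 MPa

375.0


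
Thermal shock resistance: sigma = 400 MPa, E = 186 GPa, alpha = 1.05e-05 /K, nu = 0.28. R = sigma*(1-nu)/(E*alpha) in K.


R = 400*(1-0.28)/(186*1000*1.05e-05) = 147 K

147


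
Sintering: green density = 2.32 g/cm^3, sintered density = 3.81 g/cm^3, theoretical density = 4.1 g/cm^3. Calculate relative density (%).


Relative = 3.81 / 4.1 * 100 = 92.9%

92.9


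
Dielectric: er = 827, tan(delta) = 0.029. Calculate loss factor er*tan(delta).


Loss = 827 * 0.029 = 23.983

23.983


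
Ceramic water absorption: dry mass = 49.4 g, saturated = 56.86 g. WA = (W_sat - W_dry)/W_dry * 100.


WA = (56.86 - 49.4) / 49.4 * 100 = 15.1%

15.1


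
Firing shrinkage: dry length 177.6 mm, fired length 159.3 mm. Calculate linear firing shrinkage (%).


FS = (177.6 - 159.3) / 177.6 * 100 = 10.3%

10.3


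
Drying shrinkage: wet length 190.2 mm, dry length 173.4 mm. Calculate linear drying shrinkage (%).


DS = (190.2 - 173.4) / 190.2 * 100 = 8.83%

8.83


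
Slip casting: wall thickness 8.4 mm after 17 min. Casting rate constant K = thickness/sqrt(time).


K = 8.4 / sqrt(17) = 8.4 / 4.1231 = 2.037 mm/min^0.5

2.037


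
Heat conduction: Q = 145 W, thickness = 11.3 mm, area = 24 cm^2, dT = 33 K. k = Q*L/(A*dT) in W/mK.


k = 145*11.3/1000/(24/10000*33) = 20.69 W/mK

20.69


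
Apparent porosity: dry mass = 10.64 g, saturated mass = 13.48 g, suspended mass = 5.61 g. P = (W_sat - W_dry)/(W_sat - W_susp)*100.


P = (13.48 - 10.64) / (13.48 - 5.61) * 100 = 2.84 / 7.87 * 100 = 36.1%

36.1


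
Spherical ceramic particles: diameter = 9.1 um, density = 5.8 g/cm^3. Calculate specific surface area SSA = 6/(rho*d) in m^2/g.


SSA = 6 / (5.8 * 9.1) = 0.114 m^2/g

0.114


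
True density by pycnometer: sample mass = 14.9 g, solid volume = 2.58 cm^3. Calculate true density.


TD = 14.9 / 2.58 = 5.775 g/cm^3

5.775


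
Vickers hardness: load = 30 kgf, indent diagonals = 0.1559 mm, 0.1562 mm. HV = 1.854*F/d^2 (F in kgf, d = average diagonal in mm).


d_avg = (0.1559+0.1562)/2 = 0.15605 mm
HV = 1.854*30/0.15605^2 = 2284

2284


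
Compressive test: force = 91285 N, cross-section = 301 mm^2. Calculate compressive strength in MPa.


CS = 91285 / 301 = 303.3 MPa

303.3


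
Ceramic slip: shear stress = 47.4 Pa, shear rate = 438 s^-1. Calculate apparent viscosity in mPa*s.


eta = tau/gamma * 1000 = 47.4/438 * 1000 = 108.2 mPa*s

108.2


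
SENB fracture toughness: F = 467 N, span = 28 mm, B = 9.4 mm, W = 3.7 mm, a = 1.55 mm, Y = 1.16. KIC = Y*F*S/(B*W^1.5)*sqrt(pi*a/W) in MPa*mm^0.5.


KIC = 1.16*467*28/(9.4*3.7^1.5)*sqrt(pi*1.55/3.7) = 260.1

260.1


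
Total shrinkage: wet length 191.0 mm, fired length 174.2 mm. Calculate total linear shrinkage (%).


TS = (191.0 - 174.2) / 191.0 * 100 = 8.8%

8.8


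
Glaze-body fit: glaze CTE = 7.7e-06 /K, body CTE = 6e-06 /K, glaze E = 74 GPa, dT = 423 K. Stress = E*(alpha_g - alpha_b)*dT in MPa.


Stress = 74*1000*(7.7e-06 - 6e-06)*423 = 53.2 MPa

53.2


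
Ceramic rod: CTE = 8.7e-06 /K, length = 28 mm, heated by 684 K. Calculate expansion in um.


dL = 8.7e-06 * 28 * 684 * 1000 = 166.622 um

166.622


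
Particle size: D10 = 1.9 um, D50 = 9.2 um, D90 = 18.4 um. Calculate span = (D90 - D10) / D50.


Span = (18.4 - 1.9) / 9.2 = 16.5 / 9.2 = 1.793

1.793


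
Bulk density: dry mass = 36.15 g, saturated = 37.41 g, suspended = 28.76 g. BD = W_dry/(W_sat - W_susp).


BD = 36.15 / (37.41 - 28.76) = 36.15 / 8.65 = 4.179 g/cm^3

4.179


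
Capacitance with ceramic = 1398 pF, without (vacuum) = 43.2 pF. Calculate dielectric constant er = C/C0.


er = 1398 / 43.2 = 32.36

32.36


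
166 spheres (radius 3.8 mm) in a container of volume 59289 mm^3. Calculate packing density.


V_sphere = 4/3*pi*3.8^3 = 229.8473 mm^3
Total V = 166*229.8473 = 38154.6518 mm^3
PD = 38154.6518 / 59289 = 0.644

0.644


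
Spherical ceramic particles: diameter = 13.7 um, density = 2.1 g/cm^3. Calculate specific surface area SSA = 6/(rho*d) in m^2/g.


SSA = 6 / (2.1 * 13.7) = 0.209 m^2/g

0.209


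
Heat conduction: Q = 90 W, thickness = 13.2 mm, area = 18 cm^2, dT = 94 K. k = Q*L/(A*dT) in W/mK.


k = 90*13.2/1000/(18/10000*94) = 7.02 W/mK

7.02


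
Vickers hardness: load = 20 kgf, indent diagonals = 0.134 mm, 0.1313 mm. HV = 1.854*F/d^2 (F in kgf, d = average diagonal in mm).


d_avg = (0.134+0.1313)/2 = 0.13265 mm
HV = 1.854*20/0.13265^2 = 2107

2107


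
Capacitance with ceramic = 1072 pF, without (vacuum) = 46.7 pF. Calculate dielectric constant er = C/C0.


er = 1072 / 46.7 = 22.96

22.96


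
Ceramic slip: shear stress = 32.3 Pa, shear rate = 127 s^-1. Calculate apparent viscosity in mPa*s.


eta = tau/gamma * 1000 = 32.3/127 * 1000 = 254.3 mPa*s

254.3


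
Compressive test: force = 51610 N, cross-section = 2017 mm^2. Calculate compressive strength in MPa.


CS = 51610 / 2017 = 25.6 MPa

25.6


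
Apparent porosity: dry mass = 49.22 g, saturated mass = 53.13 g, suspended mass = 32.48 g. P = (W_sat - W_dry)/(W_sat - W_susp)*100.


P = (53.13 - 49.22) / (53.13 - 32.48) * 100 = 3.91 / 20.65 * 100 = 18.9%

18.9


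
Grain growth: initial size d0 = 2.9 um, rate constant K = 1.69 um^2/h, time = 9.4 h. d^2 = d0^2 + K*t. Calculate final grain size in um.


d^2 = 2.9^2 + 1.69*9.4 = 24.296
d = sqrt(24.296) = 4.93 um

4.93


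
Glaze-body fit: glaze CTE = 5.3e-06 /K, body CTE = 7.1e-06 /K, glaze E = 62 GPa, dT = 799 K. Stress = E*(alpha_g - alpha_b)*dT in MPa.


Stress = 62*1000*(5.3e-06 - 7.1e-06)*799 = -89.2 MPa

-89.2


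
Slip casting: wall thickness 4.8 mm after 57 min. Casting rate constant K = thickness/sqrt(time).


K = 4.8 / sqrt(57) = 4.8 / 7.5498 = 0.636 mm/min^0.5

0.636


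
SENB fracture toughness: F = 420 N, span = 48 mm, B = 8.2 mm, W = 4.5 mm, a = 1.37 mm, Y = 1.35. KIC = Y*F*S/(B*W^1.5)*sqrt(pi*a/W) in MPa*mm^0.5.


KIC = 1.35*420*48/(8.2*4.5^1.5)*sqrt(pi*1.37/4.5) = 340.03

340.03


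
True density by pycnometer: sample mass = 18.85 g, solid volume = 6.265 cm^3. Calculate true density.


TD = 18.85 / 6.265 = 3.009 g/cm^3

3.009


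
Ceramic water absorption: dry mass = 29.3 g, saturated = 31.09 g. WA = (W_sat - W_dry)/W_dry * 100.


WA = (31.09 - 29.3) / 29.3 * 100 = 6.11%

6.11


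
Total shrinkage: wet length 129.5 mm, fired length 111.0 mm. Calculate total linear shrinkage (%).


TS = (129.5 - 111.0) / 129.5 * 100 = 14.29%

14.29


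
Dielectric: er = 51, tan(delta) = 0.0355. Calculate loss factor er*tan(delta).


Loss = 51 * 0.0355 = 1.811

1.811


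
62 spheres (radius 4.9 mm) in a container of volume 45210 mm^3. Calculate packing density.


V_sphere = 4/3*pi*4.9^3 = 492.807 mm^3
Total V = 62*492.807 = 30554.034 mm^3
PD = 30554.034 / 45210 = 0.676

0.676


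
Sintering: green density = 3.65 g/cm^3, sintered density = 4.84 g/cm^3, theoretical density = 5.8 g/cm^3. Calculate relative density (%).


Relative = 4.84 / 5.8 * 100 = 83.4%

83.4


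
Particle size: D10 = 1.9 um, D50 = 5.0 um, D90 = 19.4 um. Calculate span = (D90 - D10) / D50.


Span = (19.4 - 1.9) / 5.0 = 17.5 / 5.0 = 3.5

3.5


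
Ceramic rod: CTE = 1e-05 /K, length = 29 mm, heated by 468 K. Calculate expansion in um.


dL = 1e-05 * 29 * 468 * 1000 = 135.72 um

135.72


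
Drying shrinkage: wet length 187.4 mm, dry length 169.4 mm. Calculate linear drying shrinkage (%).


DS = (187.4 - 169.4) / 187.4 * 100 = 9.61%

9.61


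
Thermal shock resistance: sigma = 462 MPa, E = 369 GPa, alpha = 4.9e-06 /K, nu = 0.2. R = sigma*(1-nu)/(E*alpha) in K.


R = 462*(1-0.2)/(369*1000*4.9e-06) = 204 K

204


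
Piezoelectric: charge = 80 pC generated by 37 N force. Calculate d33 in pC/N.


d33 = 80 / 37 = 2.2 pC/N

2.2


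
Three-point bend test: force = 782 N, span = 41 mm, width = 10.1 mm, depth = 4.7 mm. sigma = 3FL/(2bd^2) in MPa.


sigma = 3*782*41/(2*10.1*4.7^2) = 215.6 MPa

215.6


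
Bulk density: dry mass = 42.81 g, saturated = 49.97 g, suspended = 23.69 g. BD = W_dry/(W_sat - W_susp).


BD = 42.81 / (49.97 - 23.69) = 42.81 / 26.28 = 1.629 g/cm^3

1.629


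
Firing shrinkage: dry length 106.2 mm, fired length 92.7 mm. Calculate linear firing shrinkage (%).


FS = (106.2 - 92.7) / 106.2 * 100 = 12.71%

12.71


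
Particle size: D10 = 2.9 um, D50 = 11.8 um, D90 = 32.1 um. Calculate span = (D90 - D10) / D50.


Span = (32.1 - 2.9) / 11.8 = 29.2 / 11.8 = 2.475

2.475


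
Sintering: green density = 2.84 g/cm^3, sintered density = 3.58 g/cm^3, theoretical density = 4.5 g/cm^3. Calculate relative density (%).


Relative = 3.58 / 4.5 * 100 = 79.6%

79.6


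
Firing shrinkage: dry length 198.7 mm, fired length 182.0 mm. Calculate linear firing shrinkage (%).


FS = (198.7 - 182.0) / 198.7 * 100 = 8.4%

8.4


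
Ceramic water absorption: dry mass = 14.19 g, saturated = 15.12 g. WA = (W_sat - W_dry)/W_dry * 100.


WA = (15.12 - 14.19) / 14.19 * 100 = 6.55%

6.55


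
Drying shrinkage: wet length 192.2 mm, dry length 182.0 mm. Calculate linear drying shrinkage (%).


DS = (192.2 - 182.0) / 192.2 * 100 = 5.31%

5.31


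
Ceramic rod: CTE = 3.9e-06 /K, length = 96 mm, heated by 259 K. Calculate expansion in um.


dL = 3.9e-06 * 96 * 259 * 1000 = 96.97 um

96.97


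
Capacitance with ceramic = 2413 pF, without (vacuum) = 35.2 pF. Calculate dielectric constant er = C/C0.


er = 2413 / 35.2 = 68.55

68.55


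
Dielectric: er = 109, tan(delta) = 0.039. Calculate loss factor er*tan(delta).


Loss = 109 * 0.039 = 4.251

4.251


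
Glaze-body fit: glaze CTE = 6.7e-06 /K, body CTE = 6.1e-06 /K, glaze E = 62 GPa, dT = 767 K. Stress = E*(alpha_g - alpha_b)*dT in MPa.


Stress = 62*1000*(6.7e-06 - 6.1e-06)*767 = 28.5 MPa

28.5


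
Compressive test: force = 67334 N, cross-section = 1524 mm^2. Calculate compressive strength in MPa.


CS = 67334 / 1524 = 44.2 MPa

44.2


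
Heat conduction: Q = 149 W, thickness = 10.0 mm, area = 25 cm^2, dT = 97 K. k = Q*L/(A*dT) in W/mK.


k = 149*10.0/1000/(25/10000*97) = 6.14 W/mK

6.14


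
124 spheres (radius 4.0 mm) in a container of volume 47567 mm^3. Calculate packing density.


V_sphere = 4/3*pi*4.0^3 = 268.0826 mm^3
Total V = 124*268.0826 = 33242.2424 mm^3
PD = 33242.2424 / 47567 = 0.699

0.699


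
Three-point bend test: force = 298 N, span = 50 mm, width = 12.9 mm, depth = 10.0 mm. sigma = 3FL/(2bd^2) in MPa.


sigma = 3*298*50/(2*12.9*10.0^2) = 17.3 MPa

17.3


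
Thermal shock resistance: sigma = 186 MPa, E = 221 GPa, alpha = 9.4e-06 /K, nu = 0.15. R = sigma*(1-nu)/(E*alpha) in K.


R = 186*(1-0.15)/(221*1000*9.4e-06) = 76 K

76


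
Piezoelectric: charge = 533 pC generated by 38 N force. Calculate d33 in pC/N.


d33 = 533 / 38 = 14.0 pC/N

14.0


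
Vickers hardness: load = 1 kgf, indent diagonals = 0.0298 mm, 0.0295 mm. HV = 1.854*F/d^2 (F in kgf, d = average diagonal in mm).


d_avg = (0.0298+0.0295)/2 = 0.02965 mm
HV = 1.854*1/0.02965^2 = 2109

2109


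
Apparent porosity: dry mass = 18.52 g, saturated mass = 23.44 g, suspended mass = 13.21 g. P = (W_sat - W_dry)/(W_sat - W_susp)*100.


P = (23.44 - 18.52) / (23.44 - 13.21) * 100 = 4.92 / 10.23 * 100 = 48.1%

48.1


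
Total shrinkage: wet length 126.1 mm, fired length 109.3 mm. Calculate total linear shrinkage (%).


TS = (126.1 - 109.3) / 126.1 * 100 = 13.32%

13.32


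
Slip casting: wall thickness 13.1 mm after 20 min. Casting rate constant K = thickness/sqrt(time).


K = 13.1 / sqrt(20) = 13.1 / 4.4721 = 2.929 mm/min^0.5

2.929


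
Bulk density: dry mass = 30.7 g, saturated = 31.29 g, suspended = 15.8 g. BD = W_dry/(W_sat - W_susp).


BD = 30.7 / (31.29 - 15.8) = 30.7 / 15.49 = 1.982 g/cm^3

1.982


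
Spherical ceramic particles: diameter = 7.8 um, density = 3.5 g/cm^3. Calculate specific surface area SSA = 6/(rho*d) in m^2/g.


SSA = 6 / (3.5 * 7.8) = 0.22 m^2/g

0.22


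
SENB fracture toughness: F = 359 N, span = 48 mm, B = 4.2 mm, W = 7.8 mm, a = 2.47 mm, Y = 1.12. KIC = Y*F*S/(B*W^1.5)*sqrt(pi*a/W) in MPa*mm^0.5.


KIC = 1.12*359*48/(4.2*7.8^1.5)*sqrt(pi*2.47/7.8) = 210.4

210.4


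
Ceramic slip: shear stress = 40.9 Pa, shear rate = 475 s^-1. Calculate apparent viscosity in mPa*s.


eta = tau/gamma * 1000 = 40.9/475 * 1000 = 86.1 mPa*s

86.1


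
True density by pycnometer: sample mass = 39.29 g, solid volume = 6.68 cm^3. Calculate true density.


TD = 39.29 / 6.68 = 5.882 g/cm^3

5.882


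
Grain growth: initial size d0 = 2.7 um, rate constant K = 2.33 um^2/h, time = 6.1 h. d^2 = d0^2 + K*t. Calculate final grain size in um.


d^2 = 2.7^2 + 2.33*6.1 = 21.503
d = sqrt(21.503) = 4.64 um

4.64


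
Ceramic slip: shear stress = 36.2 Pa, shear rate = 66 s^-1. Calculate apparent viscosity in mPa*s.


eta = tau/gamma * 1000 = 36.2/66 * 1000 = 548.5 mPa*s

548.5


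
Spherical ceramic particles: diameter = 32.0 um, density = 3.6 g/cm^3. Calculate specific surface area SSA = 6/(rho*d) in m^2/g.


SSA = 6 / (3.6 * 32.0) = 0.052 m^2/g

0.052


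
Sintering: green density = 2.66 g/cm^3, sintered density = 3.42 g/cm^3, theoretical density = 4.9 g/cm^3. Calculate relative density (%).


Relative = 3.42 / 4.9 * 100 = 69.8%

69.8


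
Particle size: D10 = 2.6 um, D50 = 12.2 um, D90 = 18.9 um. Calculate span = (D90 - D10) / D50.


Span = (18.9 - 2.6) / 12.2 = 16.3 / 12.2 = 1.336

1.336


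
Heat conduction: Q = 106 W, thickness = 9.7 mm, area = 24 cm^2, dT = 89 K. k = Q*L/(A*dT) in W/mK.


k = 106*9.7/1000/(24/10000*89) = 4.81 W/mK

4.81


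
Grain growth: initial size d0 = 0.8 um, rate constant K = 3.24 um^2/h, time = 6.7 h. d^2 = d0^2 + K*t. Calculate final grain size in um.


d^2 = 0.8^2 + 3.24*6.7 = 22.348
d = sqrt(22.348) = 4.73 um

4.73


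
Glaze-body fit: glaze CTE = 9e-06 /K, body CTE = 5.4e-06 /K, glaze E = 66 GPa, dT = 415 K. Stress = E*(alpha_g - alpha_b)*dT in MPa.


Stress = 66*1000*(9e-06 - 5.4e-06)*415 = 98.6 MPa

98.6


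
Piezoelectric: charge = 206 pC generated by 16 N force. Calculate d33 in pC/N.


d33 = 206 / 16 = 12.9 pC/N

12.9


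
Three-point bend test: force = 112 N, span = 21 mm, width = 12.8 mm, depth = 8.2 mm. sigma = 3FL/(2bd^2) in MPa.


sigma = 3*112*21/(2*12.8*8.2^2) = 4.1 MPa

4.1


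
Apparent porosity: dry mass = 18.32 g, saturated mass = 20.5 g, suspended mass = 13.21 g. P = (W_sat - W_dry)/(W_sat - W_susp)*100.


P = (20.5 - 18.32) / (20.5 - 13.21) * 100 = 2.18 / 7.29 * 100 = 29.9%

29.9


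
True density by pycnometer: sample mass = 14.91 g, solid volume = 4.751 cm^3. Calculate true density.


TD = 14.91 / 4.751 = 3.138 g/cm^3

3.138


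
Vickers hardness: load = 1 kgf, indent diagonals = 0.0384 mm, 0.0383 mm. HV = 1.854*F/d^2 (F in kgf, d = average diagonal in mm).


d_avg = (0.0384+0.0383)/2 = 0.03835 mm
HV = 1.854*1/0.03835^2 = 1261

1261


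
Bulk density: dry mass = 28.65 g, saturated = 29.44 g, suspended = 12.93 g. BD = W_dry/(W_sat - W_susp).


BD = 28.65 / (29.44 - 12.93) = 28.65 / 16.51 = 1.735 g/cm^3

1.735


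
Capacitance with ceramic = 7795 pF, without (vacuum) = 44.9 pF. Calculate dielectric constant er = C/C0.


er = 7795 / 44.9 = 173.61

173.61


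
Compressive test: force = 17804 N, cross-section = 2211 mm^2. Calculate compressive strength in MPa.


CS = 17804 / 2211 = 8.1 MPa

8.1


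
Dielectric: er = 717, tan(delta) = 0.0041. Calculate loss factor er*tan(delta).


Loss = 717 * 0.0041 = 2.94

2.94


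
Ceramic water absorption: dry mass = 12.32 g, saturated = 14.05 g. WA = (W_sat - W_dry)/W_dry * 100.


WA = (14.05 - 12.32) / 12.32 * 100 = 14.04%

14.04


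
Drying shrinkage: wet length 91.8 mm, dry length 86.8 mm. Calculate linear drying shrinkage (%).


DS = (91.8 - 86.8) / 91.8 * 100 = 5.45%

5.45


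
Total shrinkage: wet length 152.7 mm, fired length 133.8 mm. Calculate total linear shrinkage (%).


TS = (152.7 - 133.8) / 152.7 * 100 = 12.38%

12.38


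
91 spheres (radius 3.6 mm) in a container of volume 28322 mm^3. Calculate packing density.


V_sphere = 4/3*pi*3.6^3 = 195.4322 mm^3
Total V = 91*195.4322 = 17784.3302 mm^3
PD = 17784.3302 / 28322 = 0.628

0.628


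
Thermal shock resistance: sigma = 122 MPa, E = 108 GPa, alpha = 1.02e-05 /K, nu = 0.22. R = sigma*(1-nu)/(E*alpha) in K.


R = 122*(1-0.22)/(108*1000*1.02e-05) = 86 K

86


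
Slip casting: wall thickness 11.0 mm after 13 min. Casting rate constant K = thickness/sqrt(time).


K = 11.0 / sqrt(13) = 11.0 / 3.6056 = 3.051 mm/min^0.5

3.051


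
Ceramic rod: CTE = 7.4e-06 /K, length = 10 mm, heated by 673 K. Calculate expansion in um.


dL = 7.4e-06 * 10 * 673 * 1000 = 49.802 um

49.802


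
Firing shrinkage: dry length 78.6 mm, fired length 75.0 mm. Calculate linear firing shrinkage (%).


FS = (78.6 - 75.0) / 78.6 * 100 = 4.58%

4.58


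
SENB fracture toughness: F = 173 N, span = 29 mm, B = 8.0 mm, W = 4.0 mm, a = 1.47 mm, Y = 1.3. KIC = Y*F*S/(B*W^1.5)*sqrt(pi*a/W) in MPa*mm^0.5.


KIC = 1.3*173*29/(8.0*4.0^1.5)*sqrt(pi*1.47/4.0) = 109.5

109.5


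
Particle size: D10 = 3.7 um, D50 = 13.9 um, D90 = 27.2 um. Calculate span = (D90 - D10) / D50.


Span = (27.2 - 3.7) / 13.9 = 23.5 / 13.9 = 1.691

1.691


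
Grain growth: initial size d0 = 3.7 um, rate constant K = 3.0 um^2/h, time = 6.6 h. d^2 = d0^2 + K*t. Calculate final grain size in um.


d^2 = 3.7^2 + 3.0*6.6 = 33.49
d = sqrt(33.49) = 5.79 um

5.79


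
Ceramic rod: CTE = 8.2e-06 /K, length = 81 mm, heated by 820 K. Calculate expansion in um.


dL = 8.2e-06 * 81 * 820 * 1000 = 544.644 um

544.644


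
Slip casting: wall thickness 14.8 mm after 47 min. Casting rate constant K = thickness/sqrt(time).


K = 14.8 / sqrt(47) = 14.8 / 6.8557 = 2.159 mm/min^0.5

2.159


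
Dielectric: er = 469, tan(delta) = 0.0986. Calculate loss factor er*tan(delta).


Loss = 469 * 0.0986 = 46.243

46.243


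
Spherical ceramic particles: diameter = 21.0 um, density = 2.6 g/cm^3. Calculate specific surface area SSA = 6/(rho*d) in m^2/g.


SSA = 6 / (2.6 * 21.0) = 0.11 m^2/g

0.11


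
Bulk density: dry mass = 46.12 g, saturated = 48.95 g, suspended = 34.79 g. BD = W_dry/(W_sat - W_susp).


BD = 46.12 / (48.95 - 34.79) = 46.12 / 14.16 = 3.257 g/cm^3

3.257


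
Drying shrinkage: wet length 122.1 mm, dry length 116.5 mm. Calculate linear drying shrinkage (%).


DS = (122.1 - 116.5) / 122.1 * 100 = 4.59%

4.59


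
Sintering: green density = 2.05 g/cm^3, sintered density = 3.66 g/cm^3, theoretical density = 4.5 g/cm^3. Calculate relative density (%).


Relative = 3.66 / 4.5 * 100 = 81.3%

81.3


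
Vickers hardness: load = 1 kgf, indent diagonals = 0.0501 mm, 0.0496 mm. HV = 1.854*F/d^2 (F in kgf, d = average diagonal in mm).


d_avg = (0.0501+0.0496)/2 = 0.04985 mm
HV = 1.854*1/0.04985^2 = 746

746


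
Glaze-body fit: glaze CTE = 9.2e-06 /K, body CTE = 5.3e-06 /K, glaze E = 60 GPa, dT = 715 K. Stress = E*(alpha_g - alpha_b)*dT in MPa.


Stress = 60*1000*(9.2e-06 - 5.3e-06)*715 = 167.3 MPa

167.3


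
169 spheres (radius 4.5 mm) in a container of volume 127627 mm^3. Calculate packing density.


V_sphere = 4/3*pi*4.5^3 = 381.7035 mm^3
Total V = 169*381.7035 = 64507.8915 mm^3
PD = 64507.8915 / 127627 = 0.505

0.505


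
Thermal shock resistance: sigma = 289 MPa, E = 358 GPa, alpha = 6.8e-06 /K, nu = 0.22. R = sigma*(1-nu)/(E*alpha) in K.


R = 289*(1-0.22)/(358*1000*6.8e-06) = 93 K

93


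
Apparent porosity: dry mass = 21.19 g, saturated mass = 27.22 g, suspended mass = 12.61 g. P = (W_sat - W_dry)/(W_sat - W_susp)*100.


P = (27.22 - 21.19) / (27.22 - 12.61) * 100 = 6.03 / 14.61 * 100 = 41.3%

41.3


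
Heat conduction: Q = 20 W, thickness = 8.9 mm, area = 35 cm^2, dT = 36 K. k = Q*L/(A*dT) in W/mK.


k = 20*8.9/1000/(35/10000*36) = 1.41 W/mK

1.41


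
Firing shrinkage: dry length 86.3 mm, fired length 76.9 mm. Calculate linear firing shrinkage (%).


FS = (86.3 - 76.9) / 86.3 * 100 = 10.89%

10.89


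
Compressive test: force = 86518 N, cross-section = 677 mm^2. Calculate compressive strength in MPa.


CS = 86518 / 677 = 127.8 MPa

127.8


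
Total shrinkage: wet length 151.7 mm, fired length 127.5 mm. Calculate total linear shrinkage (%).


TS = (151.7 - 127.5) / 151.7 * 100 = 15.95%

15.95


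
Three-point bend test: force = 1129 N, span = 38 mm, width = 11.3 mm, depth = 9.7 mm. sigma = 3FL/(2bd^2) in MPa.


sigma = 3*1129*38/(2*11.3*9.7^2) = 60.5 MPa

60.5


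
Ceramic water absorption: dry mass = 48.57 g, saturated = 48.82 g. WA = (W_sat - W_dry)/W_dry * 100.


WA = (48.82 - 48.57) / 48.57 * 100 = 0.51%

0.51


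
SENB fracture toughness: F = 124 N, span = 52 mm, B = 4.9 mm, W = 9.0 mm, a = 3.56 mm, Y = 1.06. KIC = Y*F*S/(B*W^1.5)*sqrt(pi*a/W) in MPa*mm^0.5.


KIC = 1.06*124*52/(4.9*9.0^1.5)*sqrt(pi*3.56/9.0) = 57.59

57.59


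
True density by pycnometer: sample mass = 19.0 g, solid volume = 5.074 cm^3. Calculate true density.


TD = 19.0 / 5.074 = 3.745 g/cm^3

3.745


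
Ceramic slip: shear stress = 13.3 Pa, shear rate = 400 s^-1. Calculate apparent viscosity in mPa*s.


eta = tau/gamma * 1000 = 13.3/400 * 1000 = 33.3 mPa*s

33.3


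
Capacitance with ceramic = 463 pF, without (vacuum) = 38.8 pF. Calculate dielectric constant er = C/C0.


er = 463 / 38.8 = 11.93

11.93


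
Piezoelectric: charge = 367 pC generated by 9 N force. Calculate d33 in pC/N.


d33 = 367 / 9 = 40.8 pC/N

40.8


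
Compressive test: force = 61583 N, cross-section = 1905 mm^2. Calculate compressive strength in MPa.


CS = 61583 / 1905 = 32.3 MPa

32.3


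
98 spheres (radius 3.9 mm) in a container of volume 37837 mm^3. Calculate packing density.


V_sphere = 4/3*pi*3.9^3 = 248.4748 mm^3
Total V = 98*248.4748 = 24350.5304 mm^3
PD = 24350.5304 / 37837 = 0.644

0.644


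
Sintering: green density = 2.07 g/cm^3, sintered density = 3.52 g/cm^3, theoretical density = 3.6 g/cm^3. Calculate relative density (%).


Relative = 3.52 / 3.6 * 100 = 97.8%

97.8


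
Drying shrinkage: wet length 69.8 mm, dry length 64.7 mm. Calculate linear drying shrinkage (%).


DS = (69.8 - 64.7) / 69.8 * 100 = 7.31%

7.31


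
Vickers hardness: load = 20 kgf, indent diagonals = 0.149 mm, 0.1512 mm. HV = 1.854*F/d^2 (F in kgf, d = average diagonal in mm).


d_avg = (0.149+0.1512)/2 = 0.1501 mm
HV = 1.854*20/0.1501^2 = 1646

1646


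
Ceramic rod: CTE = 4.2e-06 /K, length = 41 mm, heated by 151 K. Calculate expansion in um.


dL = 4.2e-06 * 41 * 151 * 1000 = 26.002 um

26.002


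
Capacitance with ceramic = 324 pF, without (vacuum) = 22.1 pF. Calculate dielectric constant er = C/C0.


er = 324 / 22.1 = 14.66

14.66


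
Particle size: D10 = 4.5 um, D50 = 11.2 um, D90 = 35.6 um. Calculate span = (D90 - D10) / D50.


Span = (35.6 - 4.5) / 11.2 = 31.1 / 11.2 = 2.777

2.777


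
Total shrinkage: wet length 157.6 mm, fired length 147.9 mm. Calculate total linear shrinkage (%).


TS = (157.6 - 147.9) / 157.6 * 100 = 6.15%

6.15


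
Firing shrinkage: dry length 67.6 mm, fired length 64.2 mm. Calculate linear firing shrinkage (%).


FS = (67.6 - 64.2) / 67.6 * 100 = 5.03%

5.03


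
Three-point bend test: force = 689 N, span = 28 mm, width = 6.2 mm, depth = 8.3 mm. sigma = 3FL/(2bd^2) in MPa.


sigma = 3*689*28/(2*6.2*8.3^2) = 67.8 MPa

67.8


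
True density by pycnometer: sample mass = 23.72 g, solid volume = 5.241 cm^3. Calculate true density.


TD = 23.72 / 5.241 = 4.526 g/cm^3

4.526


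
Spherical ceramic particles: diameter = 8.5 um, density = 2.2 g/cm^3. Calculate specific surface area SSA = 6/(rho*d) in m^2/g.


SSA = 6 / (2.2 * 8.5) = 0.321 m^2/g

0.321


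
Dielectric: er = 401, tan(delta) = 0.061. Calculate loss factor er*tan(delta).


Loss = 401 * 0.061 = 24.461

24.461


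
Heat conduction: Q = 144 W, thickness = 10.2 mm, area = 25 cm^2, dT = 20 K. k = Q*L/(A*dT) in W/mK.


k = 144*10.2/1000/(25/10000*20) = 29.38 W/mK

29.38


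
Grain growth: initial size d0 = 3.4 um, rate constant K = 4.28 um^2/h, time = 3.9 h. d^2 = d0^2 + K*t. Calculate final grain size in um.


d^2 = 3.4^2 + 4.28*3.9 = 28.252
d = sqrt(28.252) = 5.32 um

5.32


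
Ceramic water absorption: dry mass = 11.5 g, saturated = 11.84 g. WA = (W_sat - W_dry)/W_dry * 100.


WA = (11.84 - 11.5) / 11.5 * 100 = 2.96%

2.96


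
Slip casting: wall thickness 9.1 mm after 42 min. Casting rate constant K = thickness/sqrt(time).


K = 9.1 / sqrt(42) = 9.1 / 6.4807 = 1.404 mm/min^0.5

1.404


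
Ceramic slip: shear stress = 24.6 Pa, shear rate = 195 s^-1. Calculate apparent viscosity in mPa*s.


eta = tau/gamma * 1000 = 24.6/195 * 1000 = 126.2 mPa*s

126.2


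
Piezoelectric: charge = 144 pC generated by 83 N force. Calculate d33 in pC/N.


d33 = 144 / 83 = 1.7 pC/N

1.7


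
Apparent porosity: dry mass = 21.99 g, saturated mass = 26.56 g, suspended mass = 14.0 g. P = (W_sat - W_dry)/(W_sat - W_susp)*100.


P = (26.56 - 21.99) / (26.56 - 14.0) * 100 = 4.57 / 12.56 * 100 = 36.4%

36.4


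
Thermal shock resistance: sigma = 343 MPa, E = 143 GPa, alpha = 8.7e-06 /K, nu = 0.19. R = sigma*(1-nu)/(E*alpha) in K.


R = 343*(1-0.19)/(143*1000*8.7e-06) = 223 K

223


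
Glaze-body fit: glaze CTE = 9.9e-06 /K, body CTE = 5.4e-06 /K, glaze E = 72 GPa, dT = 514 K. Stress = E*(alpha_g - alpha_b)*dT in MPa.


Stress = 72*1000*(9.9e-06 - 5.4e-06)*514 = 166.5 MPa

166.5


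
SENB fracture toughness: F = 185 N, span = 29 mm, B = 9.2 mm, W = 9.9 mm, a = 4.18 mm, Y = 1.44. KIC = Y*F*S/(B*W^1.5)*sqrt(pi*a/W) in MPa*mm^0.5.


KIC = 1.44*185*29/(9.2*9.9^1.5)*sqrt(pi*4.18/9.9) = 31.05

31.05


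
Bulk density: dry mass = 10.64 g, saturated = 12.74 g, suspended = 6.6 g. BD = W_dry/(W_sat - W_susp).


BD = 10.64 / (12.74 - 6.6) = 10.64 / 6.14 = 1.733 g/cm^3

1.733


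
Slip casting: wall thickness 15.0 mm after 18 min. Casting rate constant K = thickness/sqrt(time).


K = 15.0 / sqrt(18) = 15.0 / 4.2426 = 3.536 mm/min^0.5

3.536


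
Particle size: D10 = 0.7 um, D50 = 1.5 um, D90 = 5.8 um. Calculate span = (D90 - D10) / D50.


Span = (5.8 - 0.7) / 1.5 = 5.1 / 1.5 = 3.4

3.4


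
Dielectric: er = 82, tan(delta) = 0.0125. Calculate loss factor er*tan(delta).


Loss = 82 * 0.0125 = 1.025

1.025


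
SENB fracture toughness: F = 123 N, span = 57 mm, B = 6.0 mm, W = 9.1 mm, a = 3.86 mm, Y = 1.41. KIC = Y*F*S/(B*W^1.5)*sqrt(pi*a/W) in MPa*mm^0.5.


KIC = 1.41*123*57/(6.0*9.1^1.5)*sqrt(pi*3.86/9.1) = 69.28

69.28


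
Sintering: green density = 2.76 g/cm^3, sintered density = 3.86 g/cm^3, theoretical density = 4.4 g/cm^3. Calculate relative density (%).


Relative = 3.86 / 4.4 * 100 = 87.7%

87.7


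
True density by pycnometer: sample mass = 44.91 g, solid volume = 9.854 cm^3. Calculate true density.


TD = 44.91 / 9.854 = 4.558 g/cm^3

4.558


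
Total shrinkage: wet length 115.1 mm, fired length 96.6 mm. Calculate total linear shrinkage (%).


TS = (115.1 - 96.6) / 115.1 * 100 = 16.07%

16.07


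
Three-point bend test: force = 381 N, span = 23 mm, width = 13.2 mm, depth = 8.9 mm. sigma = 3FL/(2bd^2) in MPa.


sigma = 3*381*23/(2*13.2*8.9^2) = 12.6 MPa

12.6


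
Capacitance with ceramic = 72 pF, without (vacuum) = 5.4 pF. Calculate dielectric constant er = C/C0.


er = 72 / 5.4 = 13.33

13.33


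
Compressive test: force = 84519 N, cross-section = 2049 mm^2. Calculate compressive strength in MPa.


CS = 84519 / 2049 = 41.2 MPa

41.2


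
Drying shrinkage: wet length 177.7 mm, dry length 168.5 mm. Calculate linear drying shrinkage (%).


DS = (177.7 - 168.5) / 177.7 * 100 = 5.18%

5.18


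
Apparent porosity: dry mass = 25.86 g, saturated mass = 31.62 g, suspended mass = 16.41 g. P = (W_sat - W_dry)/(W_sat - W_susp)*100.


P = (31.62 - 25.86) / (31.62 - 16.41) * 100 = 5.76 / 15.21 * 100 = 37.9%

37.9


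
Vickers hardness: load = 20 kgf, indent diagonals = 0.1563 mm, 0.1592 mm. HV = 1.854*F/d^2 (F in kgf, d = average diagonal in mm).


d_avg = (0.1563+0.1592)/2 = 0.15775 mm
HV = 1.854*20/0.15775^2 = 1490

1490


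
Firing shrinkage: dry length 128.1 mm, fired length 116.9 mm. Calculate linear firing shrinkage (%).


FS = (128.1 - 116.9) / 128.1 * 100 = 8.74%

8.74


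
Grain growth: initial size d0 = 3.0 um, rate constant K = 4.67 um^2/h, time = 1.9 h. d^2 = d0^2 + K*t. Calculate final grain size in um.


d^2 = 3.0^2 + 4.67*1.9 = 17.873
d = sqrt(17.873) = 4.23 um

4.23


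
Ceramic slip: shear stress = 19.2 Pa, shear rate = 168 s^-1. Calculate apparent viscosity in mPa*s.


eta = tau/gamma * 1000 = 19.2/168 * 1000 = 114.3 mPa*s

114.3


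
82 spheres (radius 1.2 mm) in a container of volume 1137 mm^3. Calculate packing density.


V_sphere = 4/3*pi*1.2^3 = 7.2382 mm^3
Total V = 82*7.2382 = 593.5324 mm^3
PD = 593.5324 / 1137 = 0.522

0.522


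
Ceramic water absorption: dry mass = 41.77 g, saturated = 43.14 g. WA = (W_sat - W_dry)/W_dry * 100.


WA = (43.14 - 41.77) / 41.77 * 100 = 3.28%

3.28


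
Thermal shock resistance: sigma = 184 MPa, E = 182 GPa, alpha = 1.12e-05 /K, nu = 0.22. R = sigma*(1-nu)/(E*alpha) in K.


R = 184*(1-0.22)/(182*1000*1.12e-05) = 70 K

70


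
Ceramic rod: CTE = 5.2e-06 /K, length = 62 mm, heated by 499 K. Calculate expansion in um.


dL = 5.2e-06 * 62 * 499 * 1000 = 160.878 um

160.878


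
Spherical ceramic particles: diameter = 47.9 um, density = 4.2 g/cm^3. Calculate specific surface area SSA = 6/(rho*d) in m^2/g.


SSA = 6 / (4.2 * 47.9) = 0.03 m^2/g

0.03


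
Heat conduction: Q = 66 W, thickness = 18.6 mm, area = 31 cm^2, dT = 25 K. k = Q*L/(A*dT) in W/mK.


k = 66*18.6/1000/(31/10000*25) = 15.84 W/mK

15.84


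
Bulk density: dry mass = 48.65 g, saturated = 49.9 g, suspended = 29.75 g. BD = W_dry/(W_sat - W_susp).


BD = 48.65 / (49.9 - 29.75) = 48.65 / 20.15 = 2.414 g/cm^3

2.414


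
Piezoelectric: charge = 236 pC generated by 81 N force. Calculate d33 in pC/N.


d33 = 236 / 81 = 2.9 pC/N

2.9


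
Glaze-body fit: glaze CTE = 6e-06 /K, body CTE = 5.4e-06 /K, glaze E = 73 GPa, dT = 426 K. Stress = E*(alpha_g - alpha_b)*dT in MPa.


Stress = 73*1000*(6e-06 - 5.4e-06)*426 = 18.7 MPa

18.7


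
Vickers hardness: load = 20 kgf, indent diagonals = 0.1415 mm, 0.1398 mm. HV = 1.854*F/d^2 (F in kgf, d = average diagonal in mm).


d_avg = (0.1415+0.1398)/2 = 0.14065 mm
HV = 1.854*20/0.14065^2 = 1874

1874


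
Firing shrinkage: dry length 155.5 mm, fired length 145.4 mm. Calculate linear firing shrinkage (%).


FS = (155.5 - 145.4) / 155.5 * 100 = 6.5%

6.5


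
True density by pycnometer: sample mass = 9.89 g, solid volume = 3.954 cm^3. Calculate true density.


TD = 9.89 / 3.954 = 2.501 g/cm^3

2.501


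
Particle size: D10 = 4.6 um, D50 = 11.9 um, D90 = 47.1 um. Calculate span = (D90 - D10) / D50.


Span = (47.1 - 4.6) / 11.9 = 42.5 / 11.9 = 3.571

3.571


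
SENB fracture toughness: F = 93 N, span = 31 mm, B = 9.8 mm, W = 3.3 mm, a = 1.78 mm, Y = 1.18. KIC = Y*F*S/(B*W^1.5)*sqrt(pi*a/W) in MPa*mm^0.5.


KIC = 1.18*93*31/(9.8*3.3^1.5)*sqrt(pi*1.78/3.3) = 75.38

75.38


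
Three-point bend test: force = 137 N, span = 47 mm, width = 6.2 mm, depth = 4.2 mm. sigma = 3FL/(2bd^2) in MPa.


sigma = 3*137*47/(2*6.2*4.2^2) = 88.3 MPa

88.3


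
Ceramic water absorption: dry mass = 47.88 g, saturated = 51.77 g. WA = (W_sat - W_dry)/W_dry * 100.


WA = (51.77 - 47.88) / 47.88 * 100 = 8.12%

8.12


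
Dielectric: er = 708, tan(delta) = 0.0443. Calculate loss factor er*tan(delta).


Loss = 708 * 0.0443 = 31.364

31.364


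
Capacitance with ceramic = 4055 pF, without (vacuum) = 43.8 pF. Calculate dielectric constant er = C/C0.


er = 4055 / 43.8 = 92.58

92.58


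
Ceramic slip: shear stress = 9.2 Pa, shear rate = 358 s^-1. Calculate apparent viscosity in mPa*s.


eta = tau/gamma * 1000 = 9.2/358 * 1000 = 25.7 mPa*s

25.7


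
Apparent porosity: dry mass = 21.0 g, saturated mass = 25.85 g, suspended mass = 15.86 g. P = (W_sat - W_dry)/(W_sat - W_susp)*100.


P = (25.85 - 21.0) / (25.85 - 15.86) * 100 = 4.85 / 9.99 * 100 = 48.5%

48.5


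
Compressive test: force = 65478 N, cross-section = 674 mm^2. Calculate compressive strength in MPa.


CS = 65478 / 674 = 97.1 MPa

97.1


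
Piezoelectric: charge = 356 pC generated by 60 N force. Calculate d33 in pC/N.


d33 = 356 / 60 = 5.9 pC/N

5.9


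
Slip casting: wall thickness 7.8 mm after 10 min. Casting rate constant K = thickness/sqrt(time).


K = 7.8 / sqrt(10) = 7.8 / 3.1623 = 2.467 mm/min^0.5

2.467


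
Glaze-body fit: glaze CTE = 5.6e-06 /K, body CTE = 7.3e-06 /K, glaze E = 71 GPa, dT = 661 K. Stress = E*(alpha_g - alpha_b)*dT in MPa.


Stress = 71*1000*(5.6e-06 - 7.3e-06)*661 = -79.8 MPa

-79.8


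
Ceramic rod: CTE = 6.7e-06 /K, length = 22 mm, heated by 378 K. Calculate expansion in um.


dL = 6.7e-06 * 22 * 378 * 1000 = 55.717 um

55.717


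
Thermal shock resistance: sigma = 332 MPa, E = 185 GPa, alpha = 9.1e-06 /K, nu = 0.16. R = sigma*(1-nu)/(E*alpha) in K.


R = 332*(1-0.16)/(185*1000*9.1e-06) = 166 K

166


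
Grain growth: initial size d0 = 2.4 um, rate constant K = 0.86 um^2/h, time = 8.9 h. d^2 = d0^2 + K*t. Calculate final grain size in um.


d^2 = 2.4^2 + 0.86*8.9 = 13.414
d = sqrt(13.414) = 3.66 um

3.66


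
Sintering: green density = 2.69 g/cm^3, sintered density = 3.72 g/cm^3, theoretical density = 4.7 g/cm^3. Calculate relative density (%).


Relative = 3.72 / 4.7 * 100 = 79.1%

79.1


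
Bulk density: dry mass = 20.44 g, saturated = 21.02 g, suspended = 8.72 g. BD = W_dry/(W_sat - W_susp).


BD = 20.44 / (21.02 - 8.72) = 20.44 / 12.3 = 1.662 g/cm^3

1.662


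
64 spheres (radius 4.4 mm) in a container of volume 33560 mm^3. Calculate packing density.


V_sphere = 4/3*pi*4.4^3 = 356.8179 mm^3
Total V = 64*356.8179 = 22836.3456 mm^3
PD = 22836.3456 / 33560 = 0.68

0.68


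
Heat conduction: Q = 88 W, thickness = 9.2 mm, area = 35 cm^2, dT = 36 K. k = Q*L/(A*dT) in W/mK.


k = 88*9.2/1000/(35/10000*36) = 6.43 W/mK

6.43


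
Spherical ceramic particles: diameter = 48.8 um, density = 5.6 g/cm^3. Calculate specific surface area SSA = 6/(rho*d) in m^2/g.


SSA = 6 / (5.6 * 48.8) = 0.022 m^2/g

0.022


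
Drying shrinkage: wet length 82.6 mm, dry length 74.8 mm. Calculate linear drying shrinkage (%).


DS = (82.6 - 74.8) / 82.6 * 100 = 9.44%

9.44


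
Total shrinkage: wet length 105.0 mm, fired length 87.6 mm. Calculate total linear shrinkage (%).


TS = (105.0 - 87.6) / 105.0 * 100 = 16.57%

16.57


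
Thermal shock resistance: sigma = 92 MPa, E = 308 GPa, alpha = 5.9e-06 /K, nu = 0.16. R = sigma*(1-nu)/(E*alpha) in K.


R = 92*(1-0.16)/(308*1000*5.9e-06) = 43 K

43


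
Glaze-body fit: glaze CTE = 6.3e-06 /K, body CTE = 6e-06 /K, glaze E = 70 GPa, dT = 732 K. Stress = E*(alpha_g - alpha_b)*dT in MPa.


Stress = 70*1000*(6.3e-06 - 6e-06)*732 = 15.4 MPa

15.4


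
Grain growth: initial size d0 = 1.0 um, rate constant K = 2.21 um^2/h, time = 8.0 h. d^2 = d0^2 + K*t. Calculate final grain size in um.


d^2 = 1.0^2 + 2.21*8.0 = 18.68
d = sqrt(18.68) = 4.32 um

4.32


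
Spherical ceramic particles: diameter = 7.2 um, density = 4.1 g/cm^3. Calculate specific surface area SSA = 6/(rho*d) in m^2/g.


SSA = 6 / (4.1 * 7.2) = 0.203 m^2/g

0.203


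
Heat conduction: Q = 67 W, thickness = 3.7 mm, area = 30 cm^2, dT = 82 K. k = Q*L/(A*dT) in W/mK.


k = 67*3.7/1000/(30/10000*82) = 1.01 W/mK

1.01


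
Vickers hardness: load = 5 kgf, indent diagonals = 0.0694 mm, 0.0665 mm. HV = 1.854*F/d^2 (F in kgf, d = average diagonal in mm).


d_avg = (0.0694+0.0665)/2 = 0.06795 mm
HV = 1.854*5/0.06795^2 = 2008

2008


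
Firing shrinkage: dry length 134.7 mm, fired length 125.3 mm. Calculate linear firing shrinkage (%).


FS = (134.7 - 125.3) / 134.7 * 100 = 6.98%

6.98


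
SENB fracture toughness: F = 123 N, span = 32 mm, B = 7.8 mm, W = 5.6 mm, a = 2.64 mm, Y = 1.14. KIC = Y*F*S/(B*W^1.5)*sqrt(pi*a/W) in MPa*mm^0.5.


KIC = 1.14*123*32/(7.8*5.6^1.5)*sqrt(pi*2.64/5.6) = 52.83

52.83


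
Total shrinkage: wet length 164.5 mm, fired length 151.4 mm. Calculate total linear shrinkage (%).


TS = (164.5 - 151.4) / 164.5 * 100 = 7.96%

7.96


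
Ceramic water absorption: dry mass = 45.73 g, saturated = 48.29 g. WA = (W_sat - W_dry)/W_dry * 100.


WA = (48.29 - 45.73) / 45.73 * 100 = 5.6%

5.6


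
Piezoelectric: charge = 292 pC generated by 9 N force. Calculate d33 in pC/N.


d33 = 292 / 9 = 32.4 pC/N

32.4


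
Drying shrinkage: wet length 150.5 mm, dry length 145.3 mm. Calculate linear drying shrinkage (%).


DS = (150.5 - 145.3) / 150.5 * 100 = 3.46%

3.46


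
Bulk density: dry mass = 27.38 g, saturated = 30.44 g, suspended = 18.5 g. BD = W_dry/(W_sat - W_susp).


BD = 27.38 / (30.44 - 18.5) = 27.38 / 11.94 = 2.293 g/cm^3

2.293


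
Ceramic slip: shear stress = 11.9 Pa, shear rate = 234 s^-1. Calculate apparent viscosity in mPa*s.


eta = tau/gamma * 1000 = 11.9/234 * 1000 = 50.9 mPa*s

50.9


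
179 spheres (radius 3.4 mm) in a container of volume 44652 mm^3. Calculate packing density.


V_sphere = 4/3*pi*3.4^3 = 164.6362 mm^3
Total V = 179*164.6362 = 29469.8798 mm^3
PD = 29469.8798 / 44652 = 0.66

0.66


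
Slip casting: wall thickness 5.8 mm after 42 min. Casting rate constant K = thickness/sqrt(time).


K = 5.8 / sqrt(42) = 5.8 / 6.4807 = 0.895 mm/min^0.5

0.895


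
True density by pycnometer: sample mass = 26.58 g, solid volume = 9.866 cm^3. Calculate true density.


TD = 26.58 / 9.866 = 2.694 g/cm^3

2.694


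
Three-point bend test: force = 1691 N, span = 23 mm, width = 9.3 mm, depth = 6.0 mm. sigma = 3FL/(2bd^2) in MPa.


sigma = 3*1691*23/(2*9.3*6.0^2) = 174.3 MPa

174.3


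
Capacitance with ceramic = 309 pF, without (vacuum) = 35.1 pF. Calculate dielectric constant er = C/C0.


er = 309 / 35.1 = 8.8

8.8


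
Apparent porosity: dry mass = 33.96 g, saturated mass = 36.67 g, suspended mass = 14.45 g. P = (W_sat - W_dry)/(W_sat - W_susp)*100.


P = (36.67 - 33.96) / (36.67 - 14.45) * 100 = 2.71 / 22.22 * 100 = 12.2%

12.2


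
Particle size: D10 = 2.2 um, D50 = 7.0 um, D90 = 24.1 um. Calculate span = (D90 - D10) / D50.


Span = (24.1 - 2.2) / 7.0 = 21.9 / 7.0 = 3.129

3.129


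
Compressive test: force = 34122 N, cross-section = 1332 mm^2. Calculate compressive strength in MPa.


CS = 34122 / 1332 = 25.6 MPa

25.6


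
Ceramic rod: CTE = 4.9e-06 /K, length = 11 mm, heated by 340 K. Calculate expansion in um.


dL = 4.9e-06 * 11 * 340 * 1000 = 18.326 um

18.326


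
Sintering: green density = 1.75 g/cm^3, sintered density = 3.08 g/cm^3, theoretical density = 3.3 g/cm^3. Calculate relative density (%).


Relative = 3.08 / 3.3 * 100 = 93.3%

93.3
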